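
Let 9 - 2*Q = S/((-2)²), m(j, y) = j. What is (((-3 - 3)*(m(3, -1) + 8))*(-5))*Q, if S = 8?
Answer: 1155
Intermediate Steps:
Q = 7/2 (Q = 9/2 - 4/((-2)²) = 9/2 - 4/4 = 9/2 - ½*2 = 9/2 - 1 = 7/2 ≈ 3.5000)
(((-3 - 3)*(m(3, -1) + 8))*(-5))*Q = (((-3 - 3)*(3 + 8))*(-5))*(7/2) = (-6*11*(-5))*(7/2) = -66*(-5)*(7/2) = 330*(7/2) = 1155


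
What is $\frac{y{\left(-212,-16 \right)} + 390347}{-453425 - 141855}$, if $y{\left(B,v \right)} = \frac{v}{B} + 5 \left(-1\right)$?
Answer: $- \frac{2068813}{3154984} \approx -0.65573$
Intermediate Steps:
$y{\left(B,v \right)} = -5 + \frac{v}{B}$ ($y{\left(B,v \right)} = \frac{v}{B} - 5 = -5 + \frac{v}{B}$)
$\frac{y{\left(-212,-16 \right)} + 390347}{-453425 - 141855} = \frac{\left(-5 - \frac{16}{-212}\right) + 390347}{-453425 - 141855} = \frac{\left(-5 - - \frac{4}{53}\right) + 390347}{-595280} = \left(\left(-5 + \frac{4}{53}\right) + 390347\right) \left(- \frac{1}{595280}\right) = \left(- \frac{261}{53} + 390347\right) \left(- \frac{1}{595280}\right) = \frac{20688130}{53} \left(- \frac{1}{595280}\right) = - \frac{2068813}{3154984}$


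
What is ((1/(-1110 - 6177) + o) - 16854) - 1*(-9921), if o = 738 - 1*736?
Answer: -50506198/7287 ≈ -6931.0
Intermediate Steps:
o = 2 (o = 738 - 736 = 2)
((1/(-1110 - 6177) + o) - 16854) - 1*(-9921) = ((1/(-1110 - 6177) + 2) - 16854) - 1*(-9921) = ((1/(-7287) + 2) - 16854) + 9921 = ((-1/7287 + 2) - 16854) + 9921 = (14573/7287 - 16854) + 9921 = -122800525/7287 + 9921 = -50506198/7287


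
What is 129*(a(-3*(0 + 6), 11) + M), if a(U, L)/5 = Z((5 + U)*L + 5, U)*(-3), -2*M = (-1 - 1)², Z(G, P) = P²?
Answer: -627198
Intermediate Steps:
M = -2 (M = -(-1 - 1)²/2 = -½*(-2)² = -½*4 = -2)
a(U, L) = -15*U² (a(U, L) = 5*(U²*(-3)) = 5*(-3*U²) = -15*U²)
129*(a(-3*(0 + 6), 11) + M) = 129*(-15*9*(0 + 6)² - 2) = 129*(-15*(-3*6)² - 2) = 129*(-15*(-18)² - 2) = 129*(-15*324 - 2) = 129*(-4860 - 2) = 129*(-4862) = -627198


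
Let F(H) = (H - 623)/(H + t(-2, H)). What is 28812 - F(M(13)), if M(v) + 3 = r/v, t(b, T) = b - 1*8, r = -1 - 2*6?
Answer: 402741/14 ≈ 28767.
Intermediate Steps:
r = -13 (r = -1 - 12 = -13)
t(b, T) = -8 + b (t(b, T) = b - 8 = -8 + b)
M(v) = -3 - 13/v
F(H) = (-623 + H)/(-10 + H) (F(H) = (H - 623)/(H + (-8 - 2)) = (-623 + H)/(H - 10) = (-623 + H)/(-10 + H))
28812 - F(M(13)) = 28812 - (-623 + (-3 - 13/13))/(-10 + (-3 - 13/13)) = 28812 - (-623 + (-3 - 13*1/13))/(-10 + (-3 - 13*1/13)) = 28812 - (-623 + (-3 - 1))/(-10 + (-3 - 1)) = 28812 - (-623 - 4)/(-10 - 4) = 28812 - (-627)/(-14) = 28812 - (-1)*(-627)/14 = 28812 - 1*627/14 = 28812 - 627/14 = 402741/14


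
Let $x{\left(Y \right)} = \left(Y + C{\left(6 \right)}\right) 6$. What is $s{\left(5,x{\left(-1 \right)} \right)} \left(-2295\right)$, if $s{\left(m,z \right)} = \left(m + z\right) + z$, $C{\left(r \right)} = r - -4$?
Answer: $-259335$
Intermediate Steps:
$C{\left(r \right)} = 4 + r$ ($C{\left(r \right)} = r + 4 = 4 + r$)
$x{\left(Y \right)} = 60 + 6 Y$ ($x{\left(Y \right)} = \left(Y + \left(4 + 6\right)\right) 6 = \left(Y + 10\right) 6 = \left(10 + Y\right) 6 = 60 + 6 Y$)
$s{\left(m,z \right)} = m + 2 z$
$s{\left(5,x{\left(-1 \right)} \right)} \left(-2295\right) = \left(5 + 2 \left(60 + 6 \left(-1\right)\right)\right) \left(-2295\right) = \left(5 + 2 \left(60 - 6\right)\right) \left(-2295\right) = \left(5 + 2 \cdot 54\right) \left(-2295\right) = \left(5 + 108\right) \left(-2295\right) = 113 \left(-2295\right) = -259335$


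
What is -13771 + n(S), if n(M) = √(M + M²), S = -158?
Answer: -13771 + √24806 ≈ -13614.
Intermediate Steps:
-13771 + n(S) = -13771 + √(-158*(1 - 158)) = -13771 + √(-158*(-157)) = -13771 + √24806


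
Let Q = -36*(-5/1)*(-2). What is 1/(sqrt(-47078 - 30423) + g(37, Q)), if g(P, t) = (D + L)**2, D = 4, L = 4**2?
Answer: 400/237501 - I*sqrt(77501)/237501 ≈ 0.0016842 - 0.0011722*I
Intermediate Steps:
Q = -360 (Q = -36*(-5*1)*(-2) = -(-180)*(-2) = -36*10 = -360)
L = 16
g(P, t) = 400 (g(P, t) = (4 + 16)**2 = 20**2 = 400)
1/(sqrt(-47078 - 30423) + g(37, Q)) = 1/(sqrt(-47078 - 30423) + 400) = 1/(sqrt(-77501) + 400) = 1/(I*sqrt(77501) + 400) = 1/(400 + I*sqrt(77501))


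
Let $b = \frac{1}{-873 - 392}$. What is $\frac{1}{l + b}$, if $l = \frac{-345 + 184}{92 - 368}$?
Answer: $\frac{15180}{8843} \approx 1.7166$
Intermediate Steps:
$l = \frac{7}{12}$ ($l = - \frac{161}{-276} = \left(-161\right) \left(- \frac{1}{276}\right) = \frac{7}{12} \approx 0.58333$)
$b = - \frac{1}{1265}$ ($b = \frac{1}{-1265} = - \frac{1}{1265} \approx -0.00079051$)
$\frac{1}{l + b} = \frac{1}{\frac{7}{12} - \frac{1}{1265}} = \frac{1}{\frac{8843}{15180}} = \frac{15180}{8843}$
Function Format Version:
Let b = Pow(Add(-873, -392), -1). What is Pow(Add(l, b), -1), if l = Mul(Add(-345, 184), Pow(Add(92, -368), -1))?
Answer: Rational(15180, 8843) ≈ 1.7166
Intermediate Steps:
l = Rational(7, 12) (l = Mul(-161, Pow(-276, -1)) = Mul(-161, Rational(-1, 276)) = Rational(7, 12) ≈ 0.58333)
b = Rational(-1, 1265) (b = Pow(-1265, -1) = Rational(-1, 1265) ≈ -0.00079051)
Pow(Add(l, b), -1) = Pow(Add(Rational(7, 12), Rational(-1, 1265)), -1) = Pow(Rational(8843, 15180), -1) = Rational(15180, 8843)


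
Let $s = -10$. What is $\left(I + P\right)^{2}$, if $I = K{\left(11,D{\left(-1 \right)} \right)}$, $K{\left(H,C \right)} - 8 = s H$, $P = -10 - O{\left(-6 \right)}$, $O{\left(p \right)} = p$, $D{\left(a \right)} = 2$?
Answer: $11236$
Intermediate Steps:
$P = -4$ ($P = -10 - -6 = -10 + 6 = -4$)
$K{\left(H,C \right)} = 8 - 10 H$
$I = -102$ ($I = 8 - 110 = -102$)
$\left(I + P\right)^{2} = \left(-102 - 4\right)^{2} = \left(-106\right)^{2} = 11236$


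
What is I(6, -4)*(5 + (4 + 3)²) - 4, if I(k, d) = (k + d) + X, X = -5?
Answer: -166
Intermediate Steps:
I(k, d) = -5 + d + k (I(k, d) = (k + d) - 5 = (d + k) - 5 = -5 + d + k)
I(6, -4)*(5 + (4 + 3)²) - 4 = (-5 - 4 + 6)*(5 + (4 + 3)²) - 4 = -3*(5 + 7²) - 4 = -3*(5 + 49) - 4 = -3*54 - 4 = -162 - 4 = -166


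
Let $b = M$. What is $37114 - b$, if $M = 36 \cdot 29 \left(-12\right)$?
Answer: $49642$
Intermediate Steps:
$M = -12528$ ($M = 1044 \left(-12\right) = -12528$)
$b = -12528$
$37114 - b = 37114 - -12528 = 37114 + 12528 = 49642$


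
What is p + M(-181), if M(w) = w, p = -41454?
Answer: -41635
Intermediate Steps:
p + M(-181) = -41454 - 181 = -41635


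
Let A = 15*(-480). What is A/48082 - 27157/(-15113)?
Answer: 598474637/363331633 ≈ 1.6472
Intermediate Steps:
A = -7200
A/48082 - 27157/(-15113) = -7200/48082 - 27157/(-15113) = -7200*1/48082 - 27157*(-1/15113) = -3600/24041 + 27157/15113 = 598474637/363331633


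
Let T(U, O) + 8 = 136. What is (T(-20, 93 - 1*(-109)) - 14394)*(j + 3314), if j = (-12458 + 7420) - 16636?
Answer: 261923760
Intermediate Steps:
j = -21674 (j = -5038 - 16636 = -21674)
T(U, O) = 128 (T(U, O) = -8 + 136 = 128)
(T(-20, 93 - 1*(-109)) - 14394)*(j + 3314) = (128 - 14394)*(-21674 + 3314) = -14266*(-18360) = 261923760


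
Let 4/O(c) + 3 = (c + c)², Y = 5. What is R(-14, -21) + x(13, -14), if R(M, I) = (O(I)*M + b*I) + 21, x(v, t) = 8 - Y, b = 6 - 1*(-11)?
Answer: -586469/1761 ≈ -333.03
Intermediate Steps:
b = 17 (b = 6 + 11 = 17)
x(v, t) = 3 (x(v, t) = 8 - 1*5 = 8 - 5 = 3)
O(c) = 4/(-3 + 4*c²) (O(c) = 4/(-3 + (c + c)²) = 4/(-3 + (2*c)²) = 4/(-3 + 4*c²))
R(M, I) = 21 + 17*I + 4*M/(-3 + 4*I²) (R(M, I) = ((4/(-3 + 4*I²))*M + 17*I) + 21 = (4*M/(-3 + 4*I²) + 17*I) + 21 = (17*I + 4*M/(-3 + 4*I²)) + 21 = 21 + 17*I + 4*M/(-3 + 4*I²))
R(-14, -21) + x(13, -14) = (4*(-14) + (-3 + 4*(-21)²)*(21 + 17*(-21)))/(-3 + 4*(-21)²) + 3 = (-56 + (-3 + 4*441)*(21 - 357))/(-3 + 4*441) + 3 = (-56 + (-3 + 1764)*(-336))/(-3 + 1764) + 3 = (-56 + 1761*(-336))/1761 + 3 = (-56 - 591696)/1761 + 3 = (1/1761)*(-591752) + 3 = -591752/1761 + 3 = -586469/1761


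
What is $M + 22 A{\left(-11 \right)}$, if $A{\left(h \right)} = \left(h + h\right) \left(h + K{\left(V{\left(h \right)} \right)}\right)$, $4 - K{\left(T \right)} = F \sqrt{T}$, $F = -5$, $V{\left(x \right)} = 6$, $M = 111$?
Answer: $3499 - 2420 \sqrt{6} \approx -2428.8$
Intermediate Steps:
$K{\left(T \right)} = 4 + 5 \sqrt{T}$ ($K{\left(T \right)} = 4 - - 5 \sqrt{T} = 4 + 5 \sqrt{T}$)
$A{\left(h \right)} = 2 h \left(4 + h + 5 \sqrt{6}\right)$ ($A{\left(h \right)} = \left(h + h\right) \left(h + \left(4 + 5 \sqrt{6}\right)\right) = 2 h \left(4 + h + 5 \sqrt{6}\right)$)
$M + 22 A{\left(-11 \right)} = 111 + 22 \cdot 2 \left(-11\right) \left(4 - 11 + 5 \sqrt{6}\right) = 111 + 22 \cdot 2 \left(-11\right) \left(-7 + 5 \sqrt{6}\right) = 111 + 22 \left(154 - 110 \sqrt{6}\right) = 111 + \left(3388 - 2420 \sqrt{6}\right) = 3499 - 2420 \sqrt{6}$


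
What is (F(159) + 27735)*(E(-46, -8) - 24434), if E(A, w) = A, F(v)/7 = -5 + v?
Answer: -705342240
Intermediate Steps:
F(v) = -35 + 7*v (F(v) = 7*(-5 + v) = -35 + 7*v)
(F(159) + 27735)*(E(-46, -8) - 24434) = ((-35 + 7*159) + 27735)*(-46 - 24434) = ((-35 + 1113) + 27735)*(-24480) = (1078 + 27735)*(-24480) = 28813*(-24480) = -705342240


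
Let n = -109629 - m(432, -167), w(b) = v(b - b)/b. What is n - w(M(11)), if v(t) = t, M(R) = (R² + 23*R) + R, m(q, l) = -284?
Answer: -109345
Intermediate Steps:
M(R) = R² + 24*R
w(b) = 0 (w(b) = (b - b)/b = 0/b = 0)
n = -109345 (n = -109629 - 1*(-284) = -109629 + 284 = -109345)
n - w(M(11)) = -109345 - 1*0 = -109345 + 0 = -109345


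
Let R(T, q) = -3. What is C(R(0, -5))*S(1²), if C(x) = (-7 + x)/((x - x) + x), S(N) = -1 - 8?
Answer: -30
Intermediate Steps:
S(N) = -9
C(x) = (-7 + x)/x (C(x) = (-7 + x)/(0 + x) = (-7 + x)/x)
C(R(0, -5))*S(1²) = ((-7 - 3)/(-3))*(-9) = -⅓*(-10)*(-9) = (10/3)*(-9) = -30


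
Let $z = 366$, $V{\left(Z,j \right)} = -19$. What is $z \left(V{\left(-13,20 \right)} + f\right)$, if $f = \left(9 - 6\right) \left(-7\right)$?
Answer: $-14640$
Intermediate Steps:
$f = -21$ ($f = 3 \left(-7\right) = -21$)
$z \left(V{\left(-13,20 \right)} + f\right) = 366 \left(-19 - 21\right) = 366 \left(-40\right) = -14640$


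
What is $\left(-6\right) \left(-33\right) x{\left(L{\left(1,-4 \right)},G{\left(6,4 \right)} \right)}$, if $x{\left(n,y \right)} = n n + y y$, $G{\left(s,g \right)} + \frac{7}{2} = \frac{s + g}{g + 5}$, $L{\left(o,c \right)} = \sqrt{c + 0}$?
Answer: $\frac{6083}{18} \approx 337.94$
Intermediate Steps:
$L{\left(o,c \right)} = \sqrt{c}$
$G{\left(s,g \right)} = - \frac{7}{2} + \frac{g + s}{5 + g}$ ($G{\left(s,g \right)} = - \frac{7}{2} + \frac{s + g}{g + 5} = - \frac{7}{2} + \frac{g + s}{5 + g}$)
$x{\left(n,y \right)} = n^{2} + y^{2}$
$\left(-6\right) \left(-33\right) x{\left(L{\left(1,-4 \right)},G{\left(6,4 \right)} \right)} = \left(-6\right) \left(-33\right) \left(\left(\sqrt{-4}\right)^{2} + \left(\frac{-35 - 20 + 2 \cdot 6}{2 \left(5 + 4\right)}\right)^{2}\right) = 198 \left(\left(2 i\right)^{2} + \left(\frac{-35 - 20 + 12}{2 \cdot 9}\right)^{2}\right) = 198 \left(-4 + \left(\frac{1}{2} \cdot \frac{1}{9} \left(-43\right)\right)^{2}\right) = 198 \left(-4 + \left(- \frac{43}{18}\right)^{2}\right) = 198 \left(-4 + \frac{1849}{324}\right) = 198 \cdot \frac{553}{324} = \frac{6083}{18}$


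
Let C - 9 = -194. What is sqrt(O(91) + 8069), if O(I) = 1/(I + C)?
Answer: sqrt(71297590)/94 ≈ 89.828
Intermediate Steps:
C = -185 (C = 9 - 194 = -185)
O(I) = 1/(-185 + I) (O(I) = 1/(I - 185) = 1/(-185 + I))
sqrt(O(91) + 8069) = sqrt(1/(-185 + 91) + 8069) = sqrt(1/(-94) + 8069) = sqrt(-1/94 + 8069) = sqrt(758485/94) = sqrt(71297590)/94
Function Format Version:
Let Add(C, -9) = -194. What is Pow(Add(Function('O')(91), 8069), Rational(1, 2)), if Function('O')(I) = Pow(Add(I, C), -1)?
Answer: Mul(Rational(1, 94), Pow(71297590, Rational(1, 2))) ≈ 89.828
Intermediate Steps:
C = -185 (C = Add(9, -194) = -185)
Function('O')(I) = Pow(Add(-185, I), -1) (Function('O')(I) = Pow(Add(I, -185), -1) = Pow(Add(-185, I), -1))
Pow(Add(Function('O')(91), 8069), Rational(1, 2)) = Pow(Add(Pow(Add(-185, 91), -1), 8069), Rational(1, 2)) = Pow(Add(Pow(-94, -1), 8069), Rational(1, 2)) = Pow(Add(Rational(-1, 94), 8069), Rational(1, 2)) = Pow(Rational(758485, 94), Rational(1, 2)) = Mul(Rational(1, 94), Pow(71297590, Rational(1, 2)))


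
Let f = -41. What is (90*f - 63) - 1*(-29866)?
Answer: 26113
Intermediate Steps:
(90*f - 63) - 1*(-29866) = (90*(-41) - 63) - 1*(-29866) = (-3690 - 63) + 29866 = -3753 + 29866 = 26113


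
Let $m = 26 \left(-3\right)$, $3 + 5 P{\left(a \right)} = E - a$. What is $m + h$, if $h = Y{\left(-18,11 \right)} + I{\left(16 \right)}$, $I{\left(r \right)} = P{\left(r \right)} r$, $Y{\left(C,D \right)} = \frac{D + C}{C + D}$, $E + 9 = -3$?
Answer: $- \frac{881}{5} \approx -176.2$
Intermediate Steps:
$E = -12$ ($E = -9 - 3 = -12$)
$P{\left(a \right)} = -3 - \frac{a}{5}$ ($P{\left(a \right)} = - \frac{3}{5} + \frac{-12 - a}{5} = - \frac{3}{5} - \left(\frac{12}{5} + \frac{a}{5}\right) = -3 - \frac{a}{5}$)
$m = -78$
$Y{\left(C,D \right)} = 1$ ($Y{\left(C,D \right)} = \frac{C + D}{C + D} = 1$)
$I{\left(r \right)} = r \left(-3 - \frac{r}{5}\right)$ ($I{\left(r \right)} = \left(-3 - \frac{r}{5}\right) r = r \left(-3 - \frac{r}{5}\right)$)
$h = - \frac{491}{5}$ ($h = 1 - \frac{16 \left(15 + 16\right)}{5} = 1 - \frac{16}{5} \cdot 31 = 1 - \frac{496}{5} = - \frac{491}{5} \approx -98.2$)
$m + h = -78 - \frac{491}{5} = - \frac{881}{5}$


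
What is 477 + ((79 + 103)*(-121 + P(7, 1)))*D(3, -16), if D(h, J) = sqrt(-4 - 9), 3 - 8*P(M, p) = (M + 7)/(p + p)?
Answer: 477 - 22113*I*sqrt(13) ≈ 477.0 - 79730.0*I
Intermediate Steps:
P(M, p) = 3/8 - (7 + M)/(16*p) (P(M, p) = 3/8 - (M + 7)/(8*(p + p)) = 3/8 - (7 + M)/(8*(2*p)) = 3/8 - (7 + M)*1/(2*p)/8 = 3/8 - (7 + M)/(16*p))
D(h, J) = I*sqrt(13) (D(h, J) = sqrt(-13) = I*sqrt(13))
477 + ((79 + 103)*(-121 + P(7, 1)))*D(3, -16) = 477 + ((79 + 103)*(-121 + (1/16)*(-7 - 1*7 + 6*1)/1))*(I*sqrt(13)) = 477 + (182*(-121 + (1/16)*1*(-7 - 7 + 6)))*(I*sqrt(13)) = 477 + (182*(-121 + (1/16)*1*(-8)))*(I*sqrt(13)) = 477 + (182*(-121 - 1/2))*(I*sqrt(13)) = 477 + (182*(-243/2))*(I*sqrt(13)) = 477 - 22113*I*sqrt(13)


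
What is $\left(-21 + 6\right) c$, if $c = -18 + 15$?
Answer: $45$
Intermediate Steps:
$c = -3$
$\left(-21 + 6\right) c = \left(-21 + 6\right) \left(-3\right) = \left(-15\right) \left(-3\right) = 45$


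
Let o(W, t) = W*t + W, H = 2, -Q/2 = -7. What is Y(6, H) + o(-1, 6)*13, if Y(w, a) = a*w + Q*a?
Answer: -51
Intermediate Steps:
Q = 14 (Q = -2*(-7) = 14)
Y(w, a) = 14*a + a*w (Y(w, a) = a*w + 14*a = 14*a + a*w)
o(W, t) = W + W*t
Y(6, H) + o(-1, 6)*13 = 2*(14 + 6) - (1 + 6)*13 = 2*20 - 1*7*13 = 40 - 7*13 = 40 - 91 = -51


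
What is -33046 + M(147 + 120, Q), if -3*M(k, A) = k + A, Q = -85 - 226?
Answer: -99094/3 ≈ -33031.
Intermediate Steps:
Q = -311
M(k, A) = -A/3 - k/3 (M(k, A) = -(k + A)/3 = -(A + k)/3 = -A/3 - k/3)
-33046 + M(147 + 120, Q) = -33046 + (-⅓*(-311) - (147 + 120)/3) = -33046 + (311/3 - ⅓*267) = -33046 + (311/3 - 89) = -33046 + 44/3 = -99094/3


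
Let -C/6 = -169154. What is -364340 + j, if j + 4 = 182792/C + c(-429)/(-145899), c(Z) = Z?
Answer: -38426438437285/105467519 ≈ -3.6434e+5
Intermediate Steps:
C = 1014924 (C = -6*(-169154) = 1014924)
j = -402564825/105467519 (j = -4 + (182792/1014924 - 429/(-145899)) = -4 + (182792*(1/1014924) - 429*(-1/145899)) = -4 + (45698/253731 + 11/3741) = -4 + 19305251/105467519 = -402564825/105467519 ≈ -3.8170)
-364340 + j = -364340 - 402564825/105467519 = -38426438437285/105467519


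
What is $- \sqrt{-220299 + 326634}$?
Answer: $- 3 \sqrt{11815} \approx -326.09$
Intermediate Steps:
$- \sqrt{-220299 + 326634} = - \sqrt{106335} = - 3 \sqrt{11815}$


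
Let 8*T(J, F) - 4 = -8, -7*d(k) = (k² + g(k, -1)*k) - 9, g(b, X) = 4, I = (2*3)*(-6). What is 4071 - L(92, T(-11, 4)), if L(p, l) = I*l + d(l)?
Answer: 113441/28 ≈ 4051.5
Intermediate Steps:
I = -36 (I = 6*(-6) = -36)
d(k) = 9/7 - 4*k/7 - k²/7 (d(k) = -((k² + 4*k) - 9)/7 = -(-9 + k² + 4*k)/7 = 9/7 - 4*k/7 - k²/7)
T(J, F) = -½ (T(J, F) = ½ + (⅛)*(-8) = ½ - 1 = -½)
L(p, l) = 9/7 - 256*l/7 - l²/7 (L(p, l) = -36*l + (9/7 - 4*l/7 - l²/7) = 9/7 - 256*l/7 - l²/7)
4071 - L(92, T(-11, 4)) = 4071 - (9/7 - 256/7*(-½) - (-½)²/7) = 4071 - (9/7 + 128/7 - ⅐*¼) = 4071 - (9/7 + 128/7 - 1/28) = 4071 - 1*547/28 = 4071 - 547/28 = 113441/28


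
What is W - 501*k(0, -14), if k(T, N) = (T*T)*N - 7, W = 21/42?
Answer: 7015/2 ≈ 3507.5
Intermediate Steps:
W = ½ (W = 21*(1/42) = ½ ≈ 0.50000)
k(T, N) = -7 + N*T² (k(T, N) = T²*N - 7 = N*T² - 7 = -7 + N*T²)
W - 501*k(0, -14) = ½ - 501*(-7 - 14*0²) = ½ - 501*(-7 - 14*0) = ½ - 501*(-7 + 0) = ½ - 501*(-7) = ½ + 3507 = 7015/2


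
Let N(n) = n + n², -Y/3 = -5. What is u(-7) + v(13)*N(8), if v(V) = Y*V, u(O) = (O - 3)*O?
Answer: 14110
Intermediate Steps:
Y = 15 (Y = -3*(-5) = 15)
u(O) = O*(-3 + O) (u(O) = (-3 + O)*O = O*(-3 + O))
v(V) = 15*V
u(-7) + v(13)*N(8) = -7*(-3 - 7) + (15*13)*(8*(1 + 8)) = -7*(-10) + 195*(8*9) = 70 + 195*72 = 70 + 14040 = 14110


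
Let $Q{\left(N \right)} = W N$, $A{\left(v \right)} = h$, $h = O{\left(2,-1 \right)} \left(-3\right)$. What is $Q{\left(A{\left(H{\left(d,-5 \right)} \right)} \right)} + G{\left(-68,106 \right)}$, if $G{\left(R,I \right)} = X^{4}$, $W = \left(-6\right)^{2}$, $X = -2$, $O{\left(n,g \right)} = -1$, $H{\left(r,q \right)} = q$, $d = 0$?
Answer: $124$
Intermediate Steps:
$W = 36$
$h = 3$ ($h = \left(-1\right) \left(-3\right) = 3$)
$G{\left(R,I \right)} = 16$ ($G{\left(R,I \right)} = \left(-2\right)^{4} = 16$)
$A{\left(v \right)} = 3$
$Q{\left(N \right)} = 36 N$
$Q{\left(A{\left(H{\left(d,-5 \right)} \right)} \right)} + G{\left(-68,106 \right)} = 36 \cdot 3 + 16 = 108 + 16 = 124$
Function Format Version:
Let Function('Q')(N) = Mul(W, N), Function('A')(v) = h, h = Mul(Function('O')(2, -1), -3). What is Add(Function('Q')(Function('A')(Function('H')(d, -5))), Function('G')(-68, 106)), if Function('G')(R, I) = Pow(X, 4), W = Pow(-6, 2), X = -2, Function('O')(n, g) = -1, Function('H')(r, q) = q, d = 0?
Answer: 124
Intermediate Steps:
W = 36
h = 3 (h = Mul(-1, -3) = 3)
Function('G')(R, I) = 16 (Function('G')(R, I) = Pow(-2, 4) = 16)
Function('A')(v) = 3
Function('Q')(N) = Mul(36, N)
Add(Function('Q')(Function('A')(Function('H')(d, -5))), Function('G')(-68, 106)) = Add(Mul(36, 3), 16) = Add(108, 16) = 124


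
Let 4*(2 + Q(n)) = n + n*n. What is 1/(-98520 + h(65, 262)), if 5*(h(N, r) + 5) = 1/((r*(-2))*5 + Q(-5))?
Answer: -13085/1289199626 ≈ -1.0150e-5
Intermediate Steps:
Q(n) = -2 + n/4 + n²/4 (Q(n) = -2 + (n + n*n)/4 = -2 + (n + n²)/4 = -2 + (n/4 + n²/4) = -2 + n/4 + n²/4)
h(N, r) = -5 + 1/(5*(3 - 10*r)) (h(N, r) = -5 + 1/(5*((r*(-2))*5 + (-2 + (¼)*(-5) + (¼)*(-5)²))) = -5 + 1/(5*(-2*r*5 + (-2 - 5/4 + (¼)*25))) = -5 + 1/(5*(-10*r + (-2 - 5/4 + 25/4))) = -5 + 1/(5*(-10*r + 3)) = -5 + 1/(5*(3 - 10*r)))
1/(-98520 + h(65, 262)) = 1/(-98520 + 2*(37 - 125*262)/(5*(-3 + 10*262))) = 1/(-98520 + 2*(37 - 32750)/(5*(-3 + 2620))) = 1/(-98520 + (⅖)*(-32713)/2617) = 1/(-98520 + (⅖)*(1/2617)*(-32713)) = 1/(-98520 - 65426/13085) = 1/(-1289199626/13085) = -13085/1289199626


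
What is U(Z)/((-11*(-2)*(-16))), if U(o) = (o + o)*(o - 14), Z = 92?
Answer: -897/22 ≈ -40.773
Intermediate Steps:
U(o) = 2*o*(-14 + o) (U(o) = (2*o)*(-14 + o) = 2*o*(-14 + o))
U(Z)/((-11*(-2)*(-16))) = (2*92*(-14 + 92))/((-11*(-2)*(-16))) = (2*92*78)/((22*(-16))) = 14352/(-352) = 14352*(-1/352) = -897/22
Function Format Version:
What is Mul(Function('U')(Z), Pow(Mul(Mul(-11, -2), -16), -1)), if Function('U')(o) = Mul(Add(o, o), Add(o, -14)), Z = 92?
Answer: Rational(-897, 22) ≈ -40.773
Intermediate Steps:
Function('U')(o) = Mul(2, o, Add(-14, o)) (Function('U')(o) = Mul(Mul(2, o), Add(-14, o)) = Mul(2, o, Add(-14, o)))
Mul(Function('U')(Z), Pow(Mul(Mul(-11, -2), -16), -1)) = Mul(Mul(2, 92, Add(-14, 92)), Pow(Mul(Mul(-11, -2), -16), -1)) = Mul(Mul(2, 92, 78), Pow(Mul(22, -16), -1)) = Mul(14352, Pow(-352, -1)) = Mul(14352, Rational(-1, 352)) = Rational(-897, 22)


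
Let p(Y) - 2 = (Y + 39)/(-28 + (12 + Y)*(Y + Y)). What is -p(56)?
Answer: -15271/7588 ≈ -2.0125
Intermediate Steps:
p(Y) = 2 + (39 + Y)/(-28 + 2*Y*(12 + Y)) (p(Y) = 2 + (Y + 39)/(-28 + (12 + Y)*(Y + Y)) = 2 + (39 + Y)/(-28 + (12 + Y)*(2*Y)) = 2 + (39 + Y)/(-28 + 2*Y*(12 + Y)))
-p(56) = -(-17 + 4*56² + 49*56)/(2*(-14 + 56² + 12*56)) = -(-17 + 4*3136 + 2744)/(2*(-14 + 3136 + 672)) = -(-17 + 12544 + 2744)/(2*3794) = -15271/(2*3794) = -1*15271/7588 = -15271/7588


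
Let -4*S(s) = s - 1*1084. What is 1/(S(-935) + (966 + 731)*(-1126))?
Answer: -4/7641269 ≈ -5.2347e-7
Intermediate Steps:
S(s) = 271 - s/4 (S(s) = -(s - 1*1084)/4 = -(s - 1084)/4 = -(-1084 + s)/4 = 271 - s/4)
1/(S(-935) + (966 + 731)*(-1126)) = 1/((271 - ¼*(-935)) + (966 + 731)*(-1126)) = 1/((271 + 935/4) + 1697*(-1126)) = 1/(2019/4 - 1910822) = 1/(-7641269/4) = -4/7641269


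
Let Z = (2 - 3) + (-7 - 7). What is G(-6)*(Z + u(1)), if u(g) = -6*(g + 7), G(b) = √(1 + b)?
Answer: -63*I*√5 ≈ -140.87*I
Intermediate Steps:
u(g) = -42 - 6*g (u(g) = -6*(7 + g) = -42 - 6*g)
Z = -15 (Z = -1 - 14 = -15)
G(-6)*(Z + u(1)) = √(1 - 6)*(-15 + (-42 - 6*1)) = √(-5)*(-15 + (-42 - 6)) = (I*√5)*(-15 - 48) = (I*√5)*(-63) = -63*I*√5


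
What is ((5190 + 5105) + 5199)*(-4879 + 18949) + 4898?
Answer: 218005478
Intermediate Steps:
((5190 + 5105) + 5199)*(-4879 + 18949) + 4898 = (10295 + 5199)*14070 + 4898 = 15494*14070 + 4898 = 218000580 + 4898 = 218005478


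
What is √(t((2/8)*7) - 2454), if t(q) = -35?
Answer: I*√2489 ≈ 49.89*I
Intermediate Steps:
√(t((2/8)*7) - 2454) = √(-35 - 2454) = √(-2489) = I*√2489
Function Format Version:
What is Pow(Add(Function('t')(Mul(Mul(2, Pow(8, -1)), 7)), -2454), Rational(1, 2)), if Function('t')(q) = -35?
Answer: Mul(I, Pow(2489, Rational(1, 2))) ≈ Mul(49.890, I)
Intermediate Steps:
Pow(Add(Function('t')(Mul(Mul(2, Pow(8, -1)), 7)), -2454), Rational(1, 2)) = Pow(Add(-35, -2454), Rational(1, 2)) = Pow(-2489, Rational(1, 2)) = Mul(I, Pow(2489, Rational(1, 2)))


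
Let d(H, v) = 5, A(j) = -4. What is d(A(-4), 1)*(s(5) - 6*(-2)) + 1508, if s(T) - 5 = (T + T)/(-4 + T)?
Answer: 1643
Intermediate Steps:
s(T) = 5 + 2*T/(-4 + T) (s(T) = 5 + (T + T)/(-4 + T) = 5 + (2*T)/(-4 + T) = 5 + 2*T/(-4 + T))
d(A(-4), 1)*(s(5) - 6*(-2)) + 1508 = 5*((-20 + 7*5)/(-4 + 5) - 6*(-2)) + 1508 = 5*((-20 + 35)/1 + 12) + 1508 = 5*(1*15 + 12) + 1508 = 5*(15 + 12) + 1508 = 5*27 + 1508 = 135 + 1508 = 1643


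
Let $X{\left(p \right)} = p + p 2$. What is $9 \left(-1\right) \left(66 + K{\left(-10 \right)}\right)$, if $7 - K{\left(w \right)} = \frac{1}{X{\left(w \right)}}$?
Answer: $- \frac{6573}{10} \approx -657.3$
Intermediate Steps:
$X{\left(p \right)} = 3 p$ ($X{\left(p \right)} = p + 2 p = 3 p$)
$K{\left(w \right)} = 7 - \frac{1}{3 w}$
$9 \left(-1\right) \left(66 + K{\left(-10 \right)}\right) = 9 \left(-1\right) \left(66 + \left(7 - \frac{1}{3 \left(-10\right)}\right)\right) = - 9 \left(66 + \left(7 - - \frac{1}{30}\right)\right) = - 9 \left(66 + \left(7 + \frac{1}{30}\right)\right) = - 9 \left(66 + \frac{211}{30}\right) = \left(-9\right) \frac{2191}{30} = - \frac{6573}{10}$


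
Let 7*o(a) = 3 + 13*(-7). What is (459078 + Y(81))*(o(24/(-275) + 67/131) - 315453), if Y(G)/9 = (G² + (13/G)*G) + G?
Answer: -163718114001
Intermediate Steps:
o(a) = -88/7 (o(a) = (3 + 13*(-7))/7 = (3 - 91)/7 = (⅐)*(-88) = -88/7)
Y(G) = 117 + 9*G + 9*G² (Y(G) = 9*((G² + (13/G)*G) + G) = 9*((G² + 13) + G) = 9*((13 + G²) + G) = 9*(13 + G + G²) = 117 + 9*G + 9*G²)
(459078 + Y(81))*(o(24/(-275) + 67/131) - 315453) = (459078 + (117 + 9*81 + 9*81²))*(-88/7 - 315453) = (459078 + (117 + 729 + 9*6561))*(-2208259/7) = (459078 + (117 + 729 + 59049))*(-2208259/7) = (459078 + 59895)*(-2208259/7) = 518973*(-2208259/7) = -163718114001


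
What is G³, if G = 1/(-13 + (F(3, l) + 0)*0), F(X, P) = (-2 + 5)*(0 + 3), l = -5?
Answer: -1/2197 ≈ -0.00045517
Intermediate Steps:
F(X, P) = 9 (F(X, P) = 3*3 = 9)
G = -1/13 (G = 1/(-13 + (9 + 0)*0) = 1/(-13 + 9*0) = 1/(-13 + 0) = 1/(-13) = -1/13 ≈ -0.076923)
G³ = (-1/13)³ = -1/2197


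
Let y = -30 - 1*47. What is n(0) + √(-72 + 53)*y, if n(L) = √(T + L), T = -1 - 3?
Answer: I*(2 - 77*√19) ≈ -333.64*I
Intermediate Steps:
T = -4
n(L) = √(-4 + L)
y = -77 (y = -30 - 47 = -77)
n(0) + √(-72 + 53)*y = √(-4 + 0) + √(-72 + 53)*(-77) = √(-4) + √(-19)*(-77) = 2*I + (I*√19)*(-77) = 2*I - 77*I*√19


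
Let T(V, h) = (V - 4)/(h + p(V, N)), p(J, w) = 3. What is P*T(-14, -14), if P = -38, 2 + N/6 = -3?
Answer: -684/11 ≈ -62.182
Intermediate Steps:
N = -30 (N = -12 + 6*(-3) = -12 - 18 = -30)
T(V, h) = (-4 + V)/(3 + h) (T(V, h) = (V - 4)/(h + 3) = (-4 + V)/(3 + h))
P*T(-14, -14) = -38*(-4 - 14)/(3 - 14) = -38*(-18)/(-11) = -(-38)*(-18)/11 = -38*18/11 = -684/11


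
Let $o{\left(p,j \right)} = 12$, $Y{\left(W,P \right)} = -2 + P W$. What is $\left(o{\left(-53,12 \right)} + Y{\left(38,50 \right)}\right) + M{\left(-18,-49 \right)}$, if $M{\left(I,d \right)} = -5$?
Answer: $1905$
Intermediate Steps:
$\left(o{\left(-53,12 \right)} + Y{\left(38,50 \right)}\right) + M{\left(-18,-49 \right)} = \left(12 + \left(-2 + 50 \cdot 38\right)\right) - 5 = \left(12 + \left(-2 + 1900\right)\right) - 5 = \left(12 + 1898\right) - 5 = 1910 - 5 = 1905$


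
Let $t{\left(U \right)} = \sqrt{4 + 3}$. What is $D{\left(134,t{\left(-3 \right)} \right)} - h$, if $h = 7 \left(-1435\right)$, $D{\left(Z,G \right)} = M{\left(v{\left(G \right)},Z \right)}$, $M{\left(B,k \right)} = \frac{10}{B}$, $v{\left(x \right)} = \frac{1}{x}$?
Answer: $10045 + 10 \sqrt{7} \approx 10071.0$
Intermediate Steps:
$t{\left(U \right)} = \sqrt{7}$
$D{\left(Z,G \right)} = 10 G$ ($D{\left(Z,G \right)} = \frac{10}{\frac{1}{G}} = 10 G$)
$h = -10045$
$D{\left(134,t{\left(-3 \right)} \right)} - h = 10 \sqrt{7} - -10045 = 10 \sqrt{7} + 10045 = 10045 + 10 \sqrt{7}$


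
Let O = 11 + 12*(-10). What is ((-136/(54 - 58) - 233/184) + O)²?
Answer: 196925089/33856 ≈ 5816.5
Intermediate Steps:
O = -109 (O = 11 - 120 = -109)
((-136/(54 - 58) - 233/184) + O)² = ((-136/(54 - 58) - 233/184) - 109)² = ((-136/(-4) - 233*1/184) - 109)² = ((-136*(-¼) - 233/184) - 109)² = ((34 - 233/184) - 109)² = (6023/184 - 109)² = (-14033/184)² = 196925089/33856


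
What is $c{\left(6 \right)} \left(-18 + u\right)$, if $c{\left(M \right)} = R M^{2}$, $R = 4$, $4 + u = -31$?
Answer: $-7632$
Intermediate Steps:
$u = -35$ ($u = -4 - 31 = -35$)
$c{\left(M \right)} = 4 M^{2}$
$c{\left(6 \right)} \left(-18 + u\right) = 4 \cdot 6^{2} \left(-18 - 35\right) = 4 \cdot 36 \left(-53\right) = 144 \left(-53\right) = -7632$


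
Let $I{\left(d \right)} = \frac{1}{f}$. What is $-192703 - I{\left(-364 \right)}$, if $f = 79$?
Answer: $- \frac{15223538}{79} \approx -1.927 \cdot 10^{5}$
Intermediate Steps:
$I{\left(d \right)} = \frac{1}{79}$
$-192703 - I{\left(-364 \right)} = -192703 - \frac{1}{79} = - \frac{15223538}{79}$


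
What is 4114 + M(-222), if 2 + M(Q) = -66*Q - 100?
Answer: 18664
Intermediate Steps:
M(Q) = -102 - 66*Q (M(Q) = -2 + (-66*Q - 100) = -2 + (-100 - 66*Q) = -102 - 66*Q)
4114 + M(-222) = 4114 + (-102 - 66*(-222)) = 4114 + (-102 + 14652) = 4114 + 14550 = 18664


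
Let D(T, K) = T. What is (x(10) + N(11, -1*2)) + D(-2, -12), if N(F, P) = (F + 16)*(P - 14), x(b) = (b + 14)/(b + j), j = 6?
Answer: -865/2 ≈ -432.50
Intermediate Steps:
x(b) = (14 + b)/(6 + b) (x(b) = (b + 14)/(b + 6) = (14 + b)/(6 + b))
N(F, P) = (-14 + P)*(16 + F) (N(F, P) = (16 + F)*(-14 + P) = (-14 + P)*(16 + F))
(x(10) + N(11, -1*2)) + D(-2, -12) = ((14 + 10)/(6 + 10) + (-224 - 14*11 + 16*(-1*2) + 11*(-1*2))) - 2 = (24/16 + (-224 - 154 + 16*(-2) + 11*(-2))) - 2 = ((1/16)*24 + (-224 - 154 - 32 - 22)) - 2 = (3/2 - 432) - 2 = -861/2 - 2 = -865/2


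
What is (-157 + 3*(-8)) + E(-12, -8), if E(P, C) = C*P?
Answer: -85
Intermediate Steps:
(-157 + 3*(-8)) + E(-12, -8) = (-157 + 3*(-8)) - 8*(-12) = (-157 - 24) + 96 = -181 + 96 = -85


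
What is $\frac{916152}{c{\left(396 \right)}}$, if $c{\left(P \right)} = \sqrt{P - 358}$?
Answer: $\frac{458076 \sqrt{38}}{19} \approx 1.4862 \cdot 10^{5}$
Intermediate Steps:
$c{\left(P \right)} = \sqrt{-358 + P}$
$\frac{916152}{c{\left(396 \right)}} = \frac{916152}{\sqrt{-358 + 396}} = \frac{916152}{\sqrt{38}} = 916152 \frac{\sqrt{38}}{38} = \frac{458076 \sqrt{38}}{19}$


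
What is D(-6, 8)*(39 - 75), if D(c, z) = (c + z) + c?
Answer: 144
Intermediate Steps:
D(c, z) = z + 2*c
D(-6, 8)*(39 - 75) = (8 + 2*(-6))*(39 - 75) = (8 - 12)*(-36) = -4*(-36) = 144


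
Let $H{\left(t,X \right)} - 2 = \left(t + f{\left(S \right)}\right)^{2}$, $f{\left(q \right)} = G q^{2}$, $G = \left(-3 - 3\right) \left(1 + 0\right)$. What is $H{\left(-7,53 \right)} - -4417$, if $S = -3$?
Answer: $8140$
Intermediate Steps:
$G = -6$ ($G = \left(-6\right) 1 = -6$)
$f{\left(q \right)} = - 6 q^{2}$
$H{\left(t,X \right)} = 2 + \left(-54 + t\right)^{2}$ ($H{\left(t,X \right)} = 2 + \left(t - 6 \left(-3\right)^{2}\right)^{2} = 2 + \left(t - 54\right)^{2} = 2 + \left(-54 + t\right)^{2}$)
$H{\left(-7,53 \right)} - -4417 = \left(2 + \left(-54 - 7\right)^{2}\right) - -4417 = \left(2 + \left(-61\right)^{2}\right) + 4417 = \left(2 + 3721\right) + 4417 = 3723 + 4417 = 8140$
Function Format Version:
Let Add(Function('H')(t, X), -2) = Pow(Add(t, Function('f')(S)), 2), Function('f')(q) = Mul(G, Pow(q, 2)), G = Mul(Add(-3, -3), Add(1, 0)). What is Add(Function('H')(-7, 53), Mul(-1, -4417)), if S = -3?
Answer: 8140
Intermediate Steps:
G = -6 (G = Mul(-6, 1) = -6)
Function('f')(q) = Mul(-6, Pow(q, 2))
Function('H')(t, X) = Add(2, Pow(Add(-54, t), 2)) (Function('H')(t, X) = Add(2, Pow(Add(t, Mul(-6, Pow(-3, 2))), 2)) = Add(2, Pow(Add(t, Mul(-6, 9)), 2)) = Add(2, Pow(Add(t, -54), 2)) = Add(2, Pow(Add(-54, t), 2)))
Add(Function('H')(-7, 53), Mul(-1, -4417)) = Add(Add(2, Pow(Add(-54, -7), 2)), Mul(-1, -4417)) = Add(Add(2, Pow(-61, 2)), 4417) = Add(Add(2, 3721), 4417) = Add(3723, 4417) = 8140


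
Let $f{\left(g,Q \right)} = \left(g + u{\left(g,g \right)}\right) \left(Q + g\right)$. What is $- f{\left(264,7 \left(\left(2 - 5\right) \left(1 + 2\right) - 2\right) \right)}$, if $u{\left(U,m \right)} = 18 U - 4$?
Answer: $-937244$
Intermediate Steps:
$u{\left(U,m \right)} = -4 + 18 U$
$f{\left(g,Q \right)} = \left(-4 + 19 g\right) \left(Q + g\right)$ ($f{\left(g,Q \right)} = \left(g + \left(-4 + 18 g\right)\right) \left(Q + g\right) = \left(-4 + 19 g\right) \left(Q + g\right)$)
$- f{\left(264,7 \left(\left(2 - 5\right) \left(1 + 2\right) - 2\right) \right)} = - (- 4 \cdot 7 \left(\left(2 - 5\right) \left(1 + 2\right) - 2\right) - 1056 + 19 \cdot 264^{2} + 19 \cdot 7 \left(\left(2 - 5\right) \left(1 + 2\right) - 2\right) 264) = - (- 4 \cdot 7 \left(\left(-3\right) 3 - 2\right) - 1056 + 19 \cdot 69696 + 19 \cdot 7 \left(\left(-3\right) 3 - 2\right) 264) = - (- 4 \cdot 7 \left(-9 - 2\right) - 1056 + 1324224 + 19 \cdot 7 \left(-9 - 2\right) 264) = - (- 4 \cdot 7 \left(-11\right) - 1056 + 1324224 + 19 \cdot 7 \left(-11\right) 264) = - (\left(-4\right) \left(-77\right) - 1056 + 1324224 + 19 \left(-77\right) 264) = - (308 - 1056 + 1324224 - 386232) = \left(-1\right) 937244 = -937244$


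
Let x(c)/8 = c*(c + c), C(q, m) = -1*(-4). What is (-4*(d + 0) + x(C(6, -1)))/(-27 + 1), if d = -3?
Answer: -134/13 ≈ -10.308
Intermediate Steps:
C(q, m) = 4
x(c) = 16*c**2 (x(c) = 8*(c*(c + c)) = 8*(c*(2*c)) = 8*(2*c**2) = 16*c**2)
(-4*(d + 0) + x(C(6, -1)))/(-27 + 1) = (-4*(-3 + 0) + 16*4**2)/(-27 + 1) = (-4*(-3) + 16*16)/(-26) = (12 + 256)*(-1/26) = 268*(-1/26) = -134/13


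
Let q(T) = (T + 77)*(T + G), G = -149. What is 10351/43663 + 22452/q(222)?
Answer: 1206252953/953032301 ≈ 1.2657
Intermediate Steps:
q(T) = (-149 + T)*(77 + T) (q(T) = (T + 77)*(T - 149) = (77 + T)*(-149 + T) = (-149 + T)*(77 + T))
10351/43663 + 22452/q(222) = 10351/43663 + 22452/(-11473 + 222² - 72*222) = 10351*(1/43663) + 22452/(-11473 + 49284 - 15984) = 10351/43663 + 22452/21827 = 1206252953/953032301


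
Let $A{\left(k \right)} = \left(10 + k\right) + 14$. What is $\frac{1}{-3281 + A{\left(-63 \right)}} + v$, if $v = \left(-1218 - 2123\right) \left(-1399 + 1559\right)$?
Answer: $- \frac{1774739201}{3320} \approx -5.3456 \cdot 10^{5}$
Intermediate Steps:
$A{\left(k \right)} = 24 + k$
$v = -534560$ ($v = \left(-3341\right) 160 = -534560$)
$\frac{1}{-3281 + A{\left(-63 \right)}} + v = \frac{1}{-3281 + \left(24 - 63\right)} - 534560 = \frac{1}{-3281 - 39} - 534560 = \frac{1}{-3320} - 534560 = - \frac{1}{3320} - 534560 = - \frac{1774739201}{3320}$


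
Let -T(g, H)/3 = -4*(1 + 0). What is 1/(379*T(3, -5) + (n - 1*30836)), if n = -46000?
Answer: -1/72288 ≈ -1.3834e-5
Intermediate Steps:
T(g, H) = 12 (T(g, H) = -(-12)*(1 + 0) = -(-12) = -3*(-4) = 12)
1/(379*T(3, -5) + (n - 1*30836)) = 1/(379*12 + (-46000 - 1*30836)) = 1/(4548 + (-46000 - 30836)) = 1/(4548 - 76836) = 1/(-72288) = -1/72288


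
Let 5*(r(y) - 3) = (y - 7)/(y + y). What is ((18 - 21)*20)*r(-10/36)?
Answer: -1686/5 ≈ -337.20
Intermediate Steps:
r(y) = 3 + (-7 + y)/(10*y) (r(y) = 3 + ((y - 7)/(y + y))/5 = 3 + ((-7 + y)/((2*y)))/5 = 3 + ((-7 + y)*(1/(2*y)))/5 = 3 + ((-7 + y)/(2*y))/5 = 3 + (-7 + y)/(10*y))
((18 - 21)*20)*r(-10/36) = ((18 - 21)*20)*((-7 + 31*(-10/36))/(10*((-10/36)))) = (-3*20)*((-7 + 31*(-10*1/36))/(10*((-10*1/36)))) = -6*(-7 + 31*(-5/18))/(-5/18) = -6*(-18)*(-7 - 155/18)/5 = -6*(-18)*(-281)/(5*18) = -60*281/50 = -1686/5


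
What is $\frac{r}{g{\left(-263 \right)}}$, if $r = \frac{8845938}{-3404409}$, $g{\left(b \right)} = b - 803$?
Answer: $\frac{1474323}{604849999} \approx 0.0024375$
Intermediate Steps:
$g{\left(b \right)} = -803 + b$
$r = - \frac{2948646}{1134803}$ ($r = 8845938 \left(- \frac{1}{3404409}\right) = - \frac{2948646}{1134803} \approx -2.5984$)
$\frac{r}{g{\left(-263 \right)}} = - \frac{2948646}{1134803 \left(-803 - 263\right)} = - \frac{2948646}{1134803 \left(-1066\right)} = \left(- \frac{2948646}{1134803}\right) \left(- \frac{1}{1066}\right) = \frac{1474323}{604849999}$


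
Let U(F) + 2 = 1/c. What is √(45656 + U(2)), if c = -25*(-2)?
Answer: √4565402/10 ≈ 213.67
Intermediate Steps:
c = 50
U(F) = -99/50 (U(F) = -2 + 1/50 = -99/50)
√(45656 + U(2)) = √(45656 - 99/50) = √(2282701/50) = √4565402/10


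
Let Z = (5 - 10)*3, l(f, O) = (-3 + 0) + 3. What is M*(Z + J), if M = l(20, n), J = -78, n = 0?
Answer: 0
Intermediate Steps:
l(f, O) = 0 (l(f, O) = -3 + 3 = 0)
M = 0
Z = -15 (Z = -5*3 = -15)
M*(Z + J) = 0*(-15 - 78) = 0*(-93) = 0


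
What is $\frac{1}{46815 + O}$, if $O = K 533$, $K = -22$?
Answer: $\frac{1}{35089} \approx 2.8499 \cdot 10^{-5}$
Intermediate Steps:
$O = -11726$ ($O = \left(-22\right) 533 = -11726$)
$\frac{1}{46815 + O} = \frac{1}{46815 - 11726} = \frac{1}{35089}$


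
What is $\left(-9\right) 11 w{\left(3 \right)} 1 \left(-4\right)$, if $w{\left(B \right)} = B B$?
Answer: $3564$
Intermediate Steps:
$w{\left(B \right)} = B^{2}$
$\left(-9\right) 11 w{\left(3 \right)} 1 \left(-4\right) = \left(-9\right) 11 \cdot 3^{2} \cdot 1 \left(-4\right) = - 99 \cdot 9 \cdot 1 \left(-4\right) = - 99 \cdot 9 \left(-4\right) = \left(-99\right) \left(-36\right) = 3564$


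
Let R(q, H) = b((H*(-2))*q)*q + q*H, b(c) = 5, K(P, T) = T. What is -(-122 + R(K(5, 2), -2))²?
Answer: -13456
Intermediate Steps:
R(q, H) = 5*q + H*q (R(q, H) = 5*q + q*H = 5*q + H*q)
-(-122 + R(K(5, 2), -2))² = -(-122 + 2*(5 - 2))² = -(-122 + 2*3)² = -(-122 + 6)² = -1*(-116)² = -1*13456 = -13456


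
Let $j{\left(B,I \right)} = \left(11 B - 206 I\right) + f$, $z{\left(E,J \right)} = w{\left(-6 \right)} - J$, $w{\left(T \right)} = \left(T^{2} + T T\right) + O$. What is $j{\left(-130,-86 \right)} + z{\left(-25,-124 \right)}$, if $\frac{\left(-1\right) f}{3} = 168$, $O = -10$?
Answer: $15968$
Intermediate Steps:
$f = -504$ ($f = \left(-3\right) 168 = -504$)
$w{\left(T \right)} = -10 + 2 T^{2}$ ($w{\left(T \right)} = \left(T^{2} + T T\right) - 10 = \left(T^{2} + T^{2}\right) - 10 = 2 T^{2} - 10 = -10 + 2 T^{2}$)
$z{\left(E,J \right)} = 62 - J$ ($z{\left(E,J \right)} = \left(-10 + 2 \left(-6\right)^{2}\right) - J = \left(-10 + 2 \cdot 36\right) - J = \left(-10 + 72\right) - J = 62 - J$)
$j{\left(B,I \right)} = -504 - 206 I + 11 B$ ($j{\left(B,I \right)} = \left(11 B - 206 I\right) - 504 = \left(- 206 I + 11 B\right) - 504 = -504 - 206 I + 11 B$)
$j{\left(-130,-86 \right)} + z{\left(-25,-124 \right)} = \left(-504 - -17716 + 11 \left(-130\right)\right) + \left(62 - -124\right) = \left(-504 + 17716 - 1430\right) + \left(62 + 124\right) = 15782 + 186 = 15968$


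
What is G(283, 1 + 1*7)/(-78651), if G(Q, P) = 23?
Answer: -23/78651 ≈ -0.00029243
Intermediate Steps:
G(283, 1 + 1*7)/(-78651) = 23/(-78651) = 23*(-1/78651) = -23/78651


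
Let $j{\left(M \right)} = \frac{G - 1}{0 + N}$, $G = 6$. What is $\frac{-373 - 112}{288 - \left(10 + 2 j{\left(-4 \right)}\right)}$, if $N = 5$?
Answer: $- \frac{485}{276} \approx -1.7572$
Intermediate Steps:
$j{\left(M \right)} = 1$ ($j{\left(M \right)} = \frac{6 - 1}{0 + 5} = \frac{5}{5} = 5 \cdot \frac{1}{5} = 1$)
$\frac{-373 - 112}{288 - \left(10 + 2 j{\left(-4 \right)}\right)} = \frac{-373 - 112}{288 - 12} = - \frac{485}{288 - 12} = - \frac{485}{276}$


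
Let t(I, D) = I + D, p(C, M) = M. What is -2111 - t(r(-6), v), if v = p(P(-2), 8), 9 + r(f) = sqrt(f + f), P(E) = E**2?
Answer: -2110 - 2*I*sqrt(3) ≈ -2110.0 - 3.4641*I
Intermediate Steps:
r(f) = -9 + sqrt(2)*sqrt(f) (r(f) = -9 + sqrt(f + f) = -9 + sqrt(2*f) = -9 + sqrt(2)*sqrt(f))
v = 8
t(I, D) = D + I
-2111 - t(r(-6), v) = -2111 - (8 + (-9 + sqrt(2)*sqrt(-6))) = -2111 - (8 + (-9 + sqrt(2)*(I*sqrt(6)))) = -2111 - (8 + (-9 + 2*I*sqrt(3))) = -2111 - (-1 + 2*I*sqrt(3)) = -2111 + (1 - 2*I*sqrt(3)) = -2110 - 2*I*sqrt(3)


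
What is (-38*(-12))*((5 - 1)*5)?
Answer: 9120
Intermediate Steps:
(-38*(-12))*((5 - 1)*5) = 456*(4*5) = 456*20 = 9120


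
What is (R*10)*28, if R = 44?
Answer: 12320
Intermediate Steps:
(R*10)*28 = (44*10)*28 = 440*28 = 12320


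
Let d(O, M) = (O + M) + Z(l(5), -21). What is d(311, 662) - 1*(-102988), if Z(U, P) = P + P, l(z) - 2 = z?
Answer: 103919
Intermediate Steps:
l(z) = 2 + z
Z(U, P) = 2*P
d(O, M) = -42 + M + O (d(O, M) = (O + M) + 2*(-21) = (M + O) - 42 = -42 + M + O)
d(311, 662) - 1*(-102988) = (-42 + 662 + 311) - 1*(-102988) = 931 + 102988 = 103919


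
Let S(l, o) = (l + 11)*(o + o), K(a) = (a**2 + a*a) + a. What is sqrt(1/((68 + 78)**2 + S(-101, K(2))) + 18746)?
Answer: sqrt(1784967205623)/9758 ≈ 136.92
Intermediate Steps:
K(a) = a + 2*a**2 (K(a) = (a**2 + a**2) + a = 2*a**2 + a = a + 2*a**2)
S(l, o) = 2*o*(11 + l) (S(l, o) = (11 + l)*(2*o) = 2*o*(11 + l))
sqrt(1/((68 + 78)**2 + S(-101, K(2))) + 18746) = sqrt(1/((68 + 78)**2 + 2*(2*(1 + 2*2))*(11 - 101)) + 18746) = sqrt(1/(146**2 + 2*(2*(1 + 4))*(-90)) + 18746) = sqrt(1/(21316 + 2*(2*5)*(-90)) + 18746) = sqrt(1/(21316 + 2*10*(-90)) + 18746) = sqrt(1/(21316 - 1800) + 18746) = sqrt(1/19516 + 18746) = sqrt(365846937/19516) = sqrt(1784967205623)/9758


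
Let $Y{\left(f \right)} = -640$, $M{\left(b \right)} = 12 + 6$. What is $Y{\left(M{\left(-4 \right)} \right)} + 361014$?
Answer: $360374$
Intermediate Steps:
$M{\left(b \right)} = 18$
$Y{\left(M{\left(-4 \right)} \right)} + 361014 = -640 + 361014 = 360374$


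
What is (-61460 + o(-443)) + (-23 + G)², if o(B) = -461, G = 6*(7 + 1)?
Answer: -61296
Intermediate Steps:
G = 48 (G = 6*8 = 48)
(-61460 + o(-443)) + (-23 + G)² = (-61460 - 461) + (-23 + 48)² = -61921 + 25² = -61921 + 625 = -61296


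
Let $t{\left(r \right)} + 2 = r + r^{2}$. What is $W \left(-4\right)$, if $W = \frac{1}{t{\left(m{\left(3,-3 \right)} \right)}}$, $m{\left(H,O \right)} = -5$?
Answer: $- \frac{2}{9} \approx -0.22222$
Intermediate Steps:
$t{\left(r \right)} = -2 + r + r^{2}$ ($t{\left(r \right)} = -2 + \left(r + r^{2}\right) = -2 + r + r^{2}$)
$W = \frac{1}{18}$ ($W = \frac{1}{-2 - 5 + \left(-5\right)^{2}} = \frac{1}{-2 - 5 + 25} = \frac{1}{18} \approx 0.055556$)
$W \left(-4\right) = \frac{1}{18} \left(-4\right) = - \frac{2}{9}$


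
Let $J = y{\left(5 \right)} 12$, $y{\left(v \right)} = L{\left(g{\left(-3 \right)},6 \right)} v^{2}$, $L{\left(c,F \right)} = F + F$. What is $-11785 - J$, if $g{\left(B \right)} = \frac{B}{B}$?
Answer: $-15385$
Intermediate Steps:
$g{\left(B \right)} = 1$
$L{\left(c,F \right)} = 2 F$
$y{\left(v \right)} = 12 v^{2}$ ($y{\left(v \right)} = 2 \cdot 6 v^{2} = 12 v^{2}$)
$J = 3600$ ($J = 12 \cdot 5^{2} \cdot 12 = 12 \cdot 25 \cdot 12 = 300 \cdot 12 = 3600$)
$-11785 - J = -11785 - 3600 = -15385$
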